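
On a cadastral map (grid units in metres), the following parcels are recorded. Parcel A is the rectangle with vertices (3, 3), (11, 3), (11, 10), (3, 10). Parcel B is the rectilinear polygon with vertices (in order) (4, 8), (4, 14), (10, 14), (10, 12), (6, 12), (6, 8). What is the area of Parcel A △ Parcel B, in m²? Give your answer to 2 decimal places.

68.00

|Parcel A| = 56, |Parcel B| = 20, |Parcel A∩Parcel B| = 4.
|Parcel A △ Parcel B| = |Parcel A| + |Parcel B| − 2·|Parcel A∩Parcel B| = 56 + 20 − 8 = 68.00.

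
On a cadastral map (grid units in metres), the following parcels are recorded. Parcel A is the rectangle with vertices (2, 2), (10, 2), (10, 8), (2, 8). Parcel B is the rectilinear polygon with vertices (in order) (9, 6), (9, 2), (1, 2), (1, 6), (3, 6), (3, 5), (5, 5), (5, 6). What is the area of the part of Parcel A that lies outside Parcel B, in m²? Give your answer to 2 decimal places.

|Parcel A| = 48, |Parcel A∩Parcel B| = 26.
|Parcel A ∖ Parcel B| = |Parcel A| − |Parcel A∩Parcel B| = 48 − 26 = 22.00.

22.00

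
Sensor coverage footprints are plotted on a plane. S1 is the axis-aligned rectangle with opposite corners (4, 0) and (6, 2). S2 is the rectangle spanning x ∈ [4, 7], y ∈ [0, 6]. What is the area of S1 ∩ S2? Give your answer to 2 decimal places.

4.00

|S1∩S2|: x∈[4,6], y∈[0,2] → 2·2 = 4.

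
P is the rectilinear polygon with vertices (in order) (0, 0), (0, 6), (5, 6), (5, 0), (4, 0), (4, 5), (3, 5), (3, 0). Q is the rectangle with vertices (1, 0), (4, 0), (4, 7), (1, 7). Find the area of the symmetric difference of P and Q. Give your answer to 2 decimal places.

20.00

|P| = 25, |Q| = 21, |P∩Q| = 13.
|P △ Q| = |P| + |Q| − 2·|P∩Q| = 25 + 21 − 26 = 20.00.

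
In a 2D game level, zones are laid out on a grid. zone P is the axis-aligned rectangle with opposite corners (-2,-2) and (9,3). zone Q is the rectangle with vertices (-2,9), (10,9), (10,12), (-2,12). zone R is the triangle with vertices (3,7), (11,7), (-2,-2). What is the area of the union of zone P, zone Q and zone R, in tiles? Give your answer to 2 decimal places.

115.89

By inclusion–exclusion:
Individual areas: |zone P| = 55, |zone Q| = 36, |zone R| = 36.
|zone P∩zone Q| = 0 (no overlap).
|zone P∩zone R| = 11.1111.
|zone Q∩zone R| = 0.
|zone P∩zone Q∩zone R| = 0.
|zone P ∪ zone Q ∪ zone R| = 127 − 11.1111 + 0 = 115.89.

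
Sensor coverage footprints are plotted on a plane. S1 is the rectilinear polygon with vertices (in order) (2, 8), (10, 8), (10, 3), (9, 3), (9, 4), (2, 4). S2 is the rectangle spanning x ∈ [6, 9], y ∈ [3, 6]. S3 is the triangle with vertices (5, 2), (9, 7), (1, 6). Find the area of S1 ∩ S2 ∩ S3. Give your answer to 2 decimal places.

2.80

The intersection is the polygon with vertices (6,6), (8.2,6), (6.6,4), (6,4).
By the shoelace formula its area is 2.80.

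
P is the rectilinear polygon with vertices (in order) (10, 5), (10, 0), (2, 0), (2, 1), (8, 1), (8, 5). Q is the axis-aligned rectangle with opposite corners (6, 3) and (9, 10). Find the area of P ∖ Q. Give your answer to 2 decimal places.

|P| = 16, |P∩Q| = 2.
|P ∖ Q| = |P| − |P∩Q| = 16 − 2 = 14.00.

14.00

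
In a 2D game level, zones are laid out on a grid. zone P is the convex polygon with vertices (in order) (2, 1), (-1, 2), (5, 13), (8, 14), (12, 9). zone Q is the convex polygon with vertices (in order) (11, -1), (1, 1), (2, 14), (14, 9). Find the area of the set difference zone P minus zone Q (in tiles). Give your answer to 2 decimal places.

|zone P| = 77, |zone P∩zone Q| = 63.8068.
|zone P ∖ zone Q| = |zone P| − |zone P∩zone Q| = 77 − 63.8068 = 13.19.

13.19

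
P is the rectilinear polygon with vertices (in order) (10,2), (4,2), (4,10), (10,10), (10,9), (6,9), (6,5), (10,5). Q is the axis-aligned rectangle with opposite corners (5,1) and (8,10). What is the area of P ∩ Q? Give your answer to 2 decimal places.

The intersection is the polygon with vertices (5,2), (5,10), (8,10), (8,9), (6,9), (6,5), (8,5), (8,2).
By the shoelace formula its area is 16.00.

16.00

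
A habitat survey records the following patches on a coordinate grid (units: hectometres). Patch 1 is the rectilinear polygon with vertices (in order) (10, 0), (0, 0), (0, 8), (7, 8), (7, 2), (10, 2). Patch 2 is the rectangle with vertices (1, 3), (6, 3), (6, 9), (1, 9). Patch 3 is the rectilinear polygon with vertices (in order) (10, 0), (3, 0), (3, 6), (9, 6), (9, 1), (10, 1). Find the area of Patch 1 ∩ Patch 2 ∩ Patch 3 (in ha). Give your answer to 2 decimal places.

The intersection is the polygon with vertices (6,3), (3,3), (3,6), (6,6).
By the shoelace formula its area is 9.00.

9.00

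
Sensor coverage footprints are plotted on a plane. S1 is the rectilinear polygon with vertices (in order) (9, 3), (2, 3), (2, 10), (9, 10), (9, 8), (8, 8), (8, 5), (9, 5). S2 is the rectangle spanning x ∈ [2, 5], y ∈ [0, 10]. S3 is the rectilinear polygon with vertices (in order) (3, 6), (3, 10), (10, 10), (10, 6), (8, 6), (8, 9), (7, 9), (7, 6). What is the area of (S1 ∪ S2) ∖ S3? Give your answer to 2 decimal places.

|S1 ∪ S2| = 55.
|(S1 ∪ S2) ∩ S3| = 19.
|(S1 ∪ S2) ∖ S3| = 55 − 19 = 36.00.

36.00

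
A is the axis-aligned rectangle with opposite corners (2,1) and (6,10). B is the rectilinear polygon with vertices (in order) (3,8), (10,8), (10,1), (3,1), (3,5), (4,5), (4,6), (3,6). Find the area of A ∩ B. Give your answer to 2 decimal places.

The intersection is the polygon with vertices (6,1), (3,1), (3,5), (4,5), (4,6), (3,6), (3,8), (6,8).
By the shoelace formula its area is 20.00.

20.00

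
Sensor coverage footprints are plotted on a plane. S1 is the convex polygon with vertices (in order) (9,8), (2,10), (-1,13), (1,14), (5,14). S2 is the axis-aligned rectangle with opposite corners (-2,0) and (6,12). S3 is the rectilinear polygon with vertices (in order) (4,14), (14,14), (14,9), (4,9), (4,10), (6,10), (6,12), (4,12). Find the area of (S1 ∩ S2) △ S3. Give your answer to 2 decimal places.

|S1 ∩ S2| = 12.2857.
|(S1 ∩ S2) ∩ S3| = 1.6786.
|(S1 ∩ S2) △ S3| = 12.2857 + 46 − 3.3571 = 54.93.

54.93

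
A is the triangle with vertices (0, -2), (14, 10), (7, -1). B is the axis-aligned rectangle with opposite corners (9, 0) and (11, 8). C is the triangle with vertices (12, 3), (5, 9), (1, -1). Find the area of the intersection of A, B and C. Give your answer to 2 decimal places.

The intersection is the polygon with vertices (9,2.143), (9,5.571), (10.412,4.361).
By the shoelace formula its area is 2.42.

2.42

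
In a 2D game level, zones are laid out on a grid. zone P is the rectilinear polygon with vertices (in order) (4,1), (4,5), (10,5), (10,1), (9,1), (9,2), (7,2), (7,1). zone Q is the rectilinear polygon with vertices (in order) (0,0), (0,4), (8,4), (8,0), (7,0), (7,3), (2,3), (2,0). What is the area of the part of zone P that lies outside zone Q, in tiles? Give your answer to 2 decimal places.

17.00

|zone P| = 22, |zone P∩zone Q| = 5.
|zone P ∖ zone Q| = |zone P| − |zone P∩zone Q| = 22 − 5 = 17.00.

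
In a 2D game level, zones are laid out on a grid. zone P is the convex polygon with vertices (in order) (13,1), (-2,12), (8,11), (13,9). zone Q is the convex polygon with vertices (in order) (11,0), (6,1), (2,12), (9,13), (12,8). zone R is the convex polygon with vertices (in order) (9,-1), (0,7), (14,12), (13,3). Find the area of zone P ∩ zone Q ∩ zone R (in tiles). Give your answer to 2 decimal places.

36.45

The intersection is the polygon with vertices (3.379,8.207), (9.509,10.396), (10.895,9.842), (12,8), (11.282,2.26), (3.454,8).
By the shoelace formula its area is 36.45.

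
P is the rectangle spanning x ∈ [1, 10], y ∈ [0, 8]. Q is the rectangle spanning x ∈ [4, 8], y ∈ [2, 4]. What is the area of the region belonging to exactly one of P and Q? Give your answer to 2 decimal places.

64.00

|P∩Q|: x∈[4,8], y∈[2,4] → 4·2 = 8.
|P △ Q| = |P| + |Q| − 2·|P∩Q| = 72 + 8 − 16 = 64.00.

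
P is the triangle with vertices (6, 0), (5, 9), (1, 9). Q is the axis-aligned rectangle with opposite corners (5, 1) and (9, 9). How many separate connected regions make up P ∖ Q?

2

P ∖ Q splits into 2 disjoint pieces (area 0.2222, area 14.4).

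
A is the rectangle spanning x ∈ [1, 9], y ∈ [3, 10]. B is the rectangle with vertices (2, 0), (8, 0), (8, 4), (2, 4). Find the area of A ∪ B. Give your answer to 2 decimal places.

74.00

By inclusion–exclusion:
Individual areas: |A| = 56, |B| = 24.
|A∩B|: x∈[2,8], y∈[3,4] → 6·1 = 6.
|A ∪ B| = 80 − 6 = 74.00.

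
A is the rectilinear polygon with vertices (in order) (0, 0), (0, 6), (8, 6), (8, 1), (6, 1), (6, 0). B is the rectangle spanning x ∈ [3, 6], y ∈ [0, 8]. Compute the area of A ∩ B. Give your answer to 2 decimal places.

The intersection is the polygon with vertices (6,6), (6,1), (6,0), (3,0), (3,6).
By the shoelace formula its area is 18.00.

18.00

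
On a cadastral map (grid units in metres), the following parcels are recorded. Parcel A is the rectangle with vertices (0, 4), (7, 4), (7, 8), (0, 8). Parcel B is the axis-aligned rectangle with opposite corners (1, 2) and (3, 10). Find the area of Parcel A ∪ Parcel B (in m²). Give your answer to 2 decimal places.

By inclusion–exclusion:
Individual areas: |Parcel A| = 28, |Parcel B| = 16.
|Parcel A∩Parcel B|: x∈[1,3], y∈[4,8] → 2·4 = 8.
|Parcel A ∪ Parcel B| = 44 − 8 = 36.00.

36.00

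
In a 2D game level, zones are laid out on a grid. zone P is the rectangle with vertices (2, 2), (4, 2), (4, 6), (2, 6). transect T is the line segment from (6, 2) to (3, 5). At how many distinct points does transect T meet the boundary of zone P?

The segment meets the boundary at (4,4).

1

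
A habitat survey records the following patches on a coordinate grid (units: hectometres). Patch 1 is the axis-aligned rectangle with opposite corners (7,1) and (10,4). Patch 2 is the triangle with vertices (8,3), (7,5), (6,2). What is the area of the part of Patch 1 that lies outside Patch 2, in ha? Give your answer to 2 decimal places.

|Patch 1| = 9, |Patch 1∩Patch 2| = 1.
|Patch 1 ∖ Patch 2| = |Patch 1| − |Patch 1∩Patch 2| = 9 − 1 = 8.00.

8.00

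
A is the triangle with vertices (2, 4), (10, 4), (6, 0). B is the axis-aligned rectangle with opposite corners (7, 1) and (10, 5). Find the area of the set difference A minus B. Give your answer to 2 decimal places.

|A| = 16, |A∩B| = 4.5.
|A ∖ B| = |A| − |A∩B| = 16 − 4.5 = 11.50.

11.50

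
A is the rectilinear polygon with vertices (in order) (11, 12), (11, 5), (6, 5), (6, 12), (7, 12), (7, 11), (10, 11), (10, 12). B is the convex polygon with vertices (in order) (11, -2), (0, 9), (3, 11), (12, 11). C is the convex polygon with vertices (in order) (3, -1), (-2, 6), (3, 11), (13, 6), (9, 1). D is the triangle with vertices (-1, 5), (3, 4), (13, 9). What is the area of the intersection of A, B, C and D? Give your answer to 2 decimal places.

4.02

The intersection is the polygon with vertices (6,7), (9.182,7.909), (10,7.5), (6,5.5).
By the shoelace formula its area is 4.02.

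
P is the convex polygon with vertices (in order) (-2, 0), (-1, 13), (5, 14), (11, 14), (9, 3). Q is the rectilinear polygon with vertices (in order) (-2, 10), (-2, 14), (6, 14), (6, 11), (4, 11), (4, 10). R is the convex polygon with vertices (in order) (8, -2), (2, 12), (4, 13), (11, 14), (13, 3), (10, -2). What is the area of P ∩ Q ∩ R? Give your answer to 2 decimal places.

The intersection is the polygon with vertices (6,11), (4,11), (4,10), (2.857,10), (2,12), (4,13), (6,13.286).
By the shoelace formula its area is 8.43.

8.43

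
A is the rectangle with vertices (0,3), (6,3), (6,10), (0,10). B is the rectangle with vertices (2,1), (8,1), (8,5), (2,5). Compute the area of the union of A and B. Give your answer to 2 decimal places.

By inclusion–exclusion:
Individual areas: |A| = 42, |B| = 24.
|A∩B|: x∈[2,6], y∈[3,5] → 4·2 = 8.
|A ∪ B| = 66 − 8 = 58.00.

58.00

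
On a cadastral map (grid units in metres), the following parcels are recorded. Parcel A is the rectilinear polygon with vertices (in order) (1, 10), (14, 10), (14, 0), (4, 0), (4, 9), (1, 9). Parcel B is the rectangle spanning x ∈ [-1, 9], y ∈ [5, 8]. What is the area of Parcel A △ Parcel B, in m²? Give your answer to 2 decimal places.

103.00

|Parcel A| = 103, |Parcel B| = 30, |Parcel A∩Parcel B| = 15.
|Parcel A △ Parcel B| = |Parcel A| + |Parcel B| − 2·|Parcel A∩Parcel B| = 103 + 30 − 30 = 103.00.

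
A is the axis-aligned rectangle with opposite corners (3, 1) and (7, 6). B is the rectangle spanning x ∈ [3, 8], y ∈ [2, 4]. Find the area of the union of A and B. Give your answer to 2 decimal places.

22.00

By inclusion–exclusion:
Individual areas: |A| = 20, |B| = 10.
|A∩B|: x∈[3,7], y∈[2,4] → 4·2 = 8.
|A ∪ B| = 30 − 8 = 22.00.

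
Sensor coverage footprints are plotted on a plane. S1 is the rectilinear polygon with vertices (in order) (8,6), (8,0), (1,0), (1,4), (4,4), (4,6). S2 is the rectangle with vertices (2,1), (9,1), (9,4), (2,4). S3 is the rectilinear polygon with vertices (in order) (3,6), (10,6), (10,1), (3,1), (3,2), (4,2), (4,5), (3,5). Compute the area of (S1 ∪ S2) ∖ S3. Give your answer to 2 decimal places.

15.00

|S1 ∪ S2| = 39.
|(S1 ∪ S2) ∩ S3| = 24.
|(S1 ∪ S2) ∖ S3| = 39 − 24 = 15.00.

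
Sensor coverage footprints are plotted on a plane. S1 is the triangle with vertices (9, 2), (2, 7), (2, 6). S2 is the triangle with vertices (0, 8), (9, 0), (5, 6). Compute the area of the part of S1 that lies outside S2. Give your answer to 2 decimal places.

0.47

|S1| = 3.5, |S1∩S2| = 3.0306.
|S1 ∖ S2| = |S1| − |S1∩S2| = 3.5 − 3.0306 = 0.47.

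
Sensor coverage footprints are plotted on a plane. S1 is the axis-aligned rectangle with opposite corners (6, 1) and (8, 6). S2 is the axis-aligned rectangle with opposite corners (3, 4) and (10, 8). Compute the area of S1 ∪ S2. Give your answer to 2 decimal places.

By inclusion–exclusion:
Individual areas: |S1| = 10, |S2| = 28.
|S1∩S2|: x∈[6,8], y∈[4,6] → 2·2 = 4.
|S1 ∪ S2| = 38 − 4 = 34.00.

34.00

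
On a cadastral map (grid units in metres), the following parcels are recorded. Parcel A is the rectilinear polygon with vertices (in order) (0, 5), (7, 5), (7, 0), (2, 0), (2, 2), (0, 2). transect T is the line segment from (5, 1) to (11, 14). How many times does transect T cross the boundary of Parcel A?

The segment meets the boundary at (6.846,5).

1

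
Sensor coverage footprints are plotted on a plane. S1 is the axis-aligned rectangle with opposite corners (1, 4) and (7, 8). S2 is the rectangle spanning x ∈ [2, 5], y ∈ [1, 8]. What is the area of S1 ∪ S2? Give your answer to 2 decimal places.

By inclusion–exclusion:
Individual areas: |S1| = 24, |S2| = 21.
|S1∩S2|: x∈[2,5], y∈[4,8] → 3·4 = 12.
|S1 ∪ S2| = 45 − 12 = 33.00.

33.00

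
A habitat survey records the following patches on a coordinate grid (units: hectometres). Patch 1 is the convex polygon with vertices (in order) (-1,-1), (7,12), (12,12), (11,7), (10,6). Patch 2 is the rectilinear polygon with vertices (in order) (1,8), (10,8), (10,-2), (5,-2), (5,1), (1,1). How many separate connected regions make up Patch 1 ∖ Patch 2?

Patch 1 ∖ Patch 2 splits into 2 disjoint pieces (area 2.3929, area 24.9231).

2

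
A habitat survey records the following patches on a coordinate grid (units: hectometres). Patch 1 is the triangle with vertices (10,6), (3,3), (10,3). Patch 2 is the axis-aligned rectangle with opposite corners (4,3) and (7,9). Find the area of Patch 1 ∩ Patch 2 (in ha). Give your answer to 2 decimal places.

The intersection is the polygon with vertices (7,4.714), (7,3), (4,3), (4,3.429).
By the shoelace formula its area is 3.21.

3.21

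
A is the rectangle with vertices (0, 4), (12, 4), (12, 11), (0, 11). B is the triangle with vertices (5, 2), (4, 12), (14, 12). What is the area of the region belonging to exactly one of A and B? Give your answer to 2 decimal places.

58.34

|A| = 84, |B| = 50, |A∩B| = 37.8278.
|A △ B| = |A| + |B| − 2·|A∩B| = 84 + 50 − 75.6556 = 58.34.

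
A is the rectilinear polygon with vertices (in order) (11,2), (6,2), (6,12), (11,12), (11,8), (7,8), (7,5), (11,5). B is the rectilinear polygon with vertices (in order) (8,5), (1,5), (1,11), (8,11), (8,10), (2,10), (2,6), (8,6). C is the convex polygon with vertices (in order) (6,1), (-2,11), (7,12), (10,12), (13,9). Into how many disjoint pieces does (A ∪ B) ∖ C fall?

(A ∪ B) ∖ C splits into 4 disjoint pieces (area 2.025, area 0.0556, area 0.5, area 8.4375).

4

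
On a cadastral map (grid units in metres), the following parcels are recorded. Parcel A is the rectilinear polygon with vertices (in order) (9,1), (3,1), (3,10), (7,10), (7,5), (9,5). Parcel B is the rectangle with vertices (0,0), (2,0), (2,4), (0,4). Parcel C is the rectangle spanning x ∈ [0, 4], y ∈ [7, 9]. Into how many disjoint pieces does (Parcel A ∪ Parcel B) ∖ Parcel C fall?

(Parcel A ∪ Parcel B) ∖ Parcel C splits into 2 disjoint pieces (area 42, area 8).

2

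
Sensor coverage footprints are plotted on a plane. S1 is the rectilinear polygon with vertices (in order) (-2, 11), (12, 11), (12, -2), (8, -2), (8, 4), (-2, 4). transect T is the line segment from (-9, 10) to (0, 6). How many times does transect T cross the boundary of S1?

1

The segment meets the boundary at (-2,6.889).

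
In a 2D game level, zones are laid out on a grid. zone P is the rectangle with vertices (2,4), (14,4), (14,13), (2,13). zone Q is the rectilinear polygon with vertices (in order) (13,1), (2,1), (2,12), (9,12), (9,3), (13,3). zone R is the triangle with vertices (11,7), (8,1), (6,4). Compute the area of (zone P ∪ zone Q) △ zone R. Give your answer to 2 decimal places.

127.00

|zone P ∪ zone Q| = 137.
|(zone P ∪ zone Q) ∩ zone R| = 10.25.
|(zone P ∪ zone Q) △ zone R| = 137 + 10.5 − 20.5 = 127.00.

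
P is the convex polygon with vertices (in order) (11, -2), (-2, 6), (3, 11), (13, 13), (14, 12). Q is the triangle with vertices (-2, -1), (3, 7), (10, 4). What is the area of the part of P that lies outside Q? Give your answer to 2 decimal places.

111.18

|P| = 134, |P∩Q| = 22.8199.
|P ∖ Q| = |P| − |P∩Q| = 134 − 22.8199 = 111.18.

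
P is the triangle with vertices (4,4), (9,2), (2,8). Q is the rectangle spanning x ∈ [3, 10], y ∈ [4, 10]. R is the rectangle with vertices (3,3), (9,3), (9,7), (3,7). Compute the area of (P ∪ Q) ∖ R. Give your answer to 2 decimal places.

25.24

|P ∪ Q| = 45.2381.
|(P ∪ Q) ∩ R| = 20.
|(P ∪ Q) ∖ R| = 45.2381 − 20 = 25.24.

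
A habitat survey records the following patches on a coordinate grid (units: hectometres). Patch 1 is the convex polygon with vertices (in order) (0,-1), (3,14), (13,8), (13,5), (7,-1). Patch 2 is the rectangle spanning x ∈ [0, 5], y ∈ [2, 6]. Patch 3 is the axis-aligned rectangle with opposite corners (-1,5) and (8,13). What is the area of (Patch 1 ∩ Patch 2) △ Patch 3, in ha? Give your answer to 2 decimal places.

|Patch 1 ∩ Patch 2| = 16.
|(Patch 1 ∩ Patch 2) ∩ Patch 3| = 3.7.
|(Patch 1 ∩ Patch 2) △ Patch 3| = 16 + 72 − 7.4 = 80.60.

80.60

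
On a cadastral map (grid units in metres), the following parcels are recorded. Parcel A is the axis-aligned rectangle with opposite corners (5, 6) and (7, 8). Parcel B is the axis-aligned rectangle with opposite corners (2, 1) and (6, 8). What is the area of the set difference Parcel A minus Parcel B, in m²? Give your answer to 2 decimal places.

|Parcel A∩Parcel B|: x∈[5,6], y∈[6,8] → 1·2 = 2.
|Parcel A| = 4.
|Parcel A ∖ Parcel B| = |Parcel A| − |Parcel A∩Parcel B| = 4 − 2 = 2.00.

2.00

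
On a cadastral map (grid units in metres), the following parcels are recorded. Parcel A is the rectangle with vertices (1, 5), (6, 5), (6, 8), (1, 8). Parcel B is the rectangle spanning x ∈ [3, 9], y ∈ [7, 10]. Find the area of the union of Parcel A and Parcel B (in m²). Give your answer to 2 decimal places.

By inclusion–exclusion:
Individual areas: |Parcel A| = 15, |Parcel B| = 18.
|Parcel A∩Parcel B|: x∈[3,6], y∈[7,8] → 3·1 = 3.
|Parcel A ∪ Parcel B| = 33 − 3 = 30.00.

30.00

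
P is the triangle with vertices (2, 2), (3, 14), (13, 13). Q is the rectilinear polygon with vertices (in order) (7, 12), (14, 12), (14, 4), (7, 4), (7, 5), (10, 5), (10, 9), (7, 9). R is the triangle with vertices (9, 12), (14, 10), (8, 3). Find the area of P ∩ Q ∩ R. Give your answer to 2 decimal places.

3.71

The intersection is the polygon with vertices (8.667,9), (9,12), (11.143,11.143), (9,9).
By the shoelace formula its area is 3.71.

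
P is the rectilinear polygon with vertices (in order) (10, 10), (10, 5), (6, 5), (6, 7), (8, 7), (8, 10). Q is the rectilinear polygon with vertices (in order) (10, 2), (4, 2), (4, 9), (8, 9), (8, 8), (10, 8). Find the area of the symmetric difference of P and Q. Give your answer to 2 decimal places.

|P| = 14, |Q| = 40, |P∩Q| = 10.
|P △ Q| = |P| + |Q| − 2·|P∩Q| = 14 + 40 − 20 = 34.00.

34.00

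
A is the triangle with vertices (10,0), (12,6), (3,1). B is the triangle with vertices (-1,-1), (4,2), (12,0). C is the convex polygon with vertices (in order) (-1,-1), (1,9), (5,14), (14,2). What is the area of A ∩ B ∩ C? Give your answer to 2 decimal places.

3.60

The intersection is the polygon with vertices (3,1), (4.552,1.862), (8.444,0.889), (6.5,0.5).
By the shoelace formula its area is 3.60.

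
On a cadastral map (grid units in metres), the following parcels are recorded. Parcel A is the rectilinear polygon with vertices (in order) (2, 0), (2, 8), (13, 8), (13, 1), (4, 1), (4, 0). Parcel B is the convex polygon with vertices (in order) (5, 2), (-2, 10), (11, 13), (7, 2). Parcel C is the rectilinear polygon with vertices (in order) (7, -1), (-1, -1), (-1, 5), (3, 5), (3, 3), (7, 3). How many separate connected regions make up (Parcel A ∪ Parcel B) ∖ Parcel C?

1

(Parcel A ∪ Parcel B) ∖ Parcel C is a single connected region.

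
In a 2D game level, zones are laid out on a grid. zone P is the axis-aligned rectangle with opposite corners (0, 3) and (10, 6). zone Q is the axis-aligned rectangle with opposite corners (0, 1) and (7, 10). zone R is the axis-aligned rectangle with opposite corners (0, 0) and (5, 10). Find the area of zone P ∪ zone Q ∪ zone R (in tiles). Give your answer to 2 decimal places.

By inclusion–exclusion:
Individual areas: |zone P| = 30, |zone Q| = 63, |zone R| = 50.
|zone P∩zone Q|: x∈[0,7], y∈[3,6] → 7·3 = 21.
|zone P∩zone R|: x∈[0,5], y∈[3,6] → 5·3 = 15.
|zone Q∩zone R|: x∈[0,5], y∈[1,10] → 5·9 = 45.
|zone P∩zone Q∩zone R| = 15.
|zone P ∪ zone Q ∪ zone R| = 143 − 81 + 15 = 77.00.

77.00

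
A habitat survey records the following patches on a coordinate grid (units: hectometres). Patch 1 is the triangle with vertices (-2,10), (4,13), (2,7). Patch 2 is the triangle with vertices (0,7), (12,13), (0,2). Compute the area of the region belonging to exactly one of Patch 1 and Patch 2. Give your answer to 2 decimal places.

|Patch 1| = 15, |Patch 2| = 30, |Patch 1∩Patch 2| = 0.6.
|Patch 1 △ Patch 2| = |Patch 1| + |Patch 2| − 2·|Patch 1∩Patch 2| = 15 + 30 − 1.2 = 43.80.

43.80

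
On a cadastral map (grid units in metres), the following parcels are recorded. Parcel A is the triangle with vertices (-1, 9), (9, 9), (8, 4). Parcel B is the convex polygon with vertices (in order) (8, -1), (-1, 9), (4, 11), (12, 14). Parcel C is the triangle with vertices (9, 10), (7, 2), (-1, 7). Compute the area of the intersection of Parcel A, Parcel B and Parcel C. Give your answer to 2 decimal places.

18.86

The intersection is the polygon with vertices (1.338,7.701), (5.667,9), (8.75,9), (7.561,4.244).
By the shoelace formula its area is 18.86.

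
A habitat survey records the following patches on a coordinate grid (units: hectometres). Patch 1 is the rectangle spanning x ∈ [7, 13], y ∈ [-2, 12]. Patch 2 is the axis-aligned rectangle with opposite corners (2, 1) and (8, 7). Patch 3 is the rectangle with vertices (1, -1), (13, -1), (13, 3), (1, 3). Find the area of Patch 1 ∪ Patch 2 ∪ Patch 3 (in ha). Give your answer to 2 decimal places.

By inclusion–exclusion:
Individual areas: |Patch 1| = 84, |Patch 2| = 36, |Patch 3| = 48.
|Patch 1∩Patch 2|: x∈[7,8], y∈[1,7] → 1·6 = 6.
|Patch 1∩Patch 3|: x∈[7,13], y∈[-1,3] → 6·4 = 24.
|Patch 2∩Patch 3|: x∈[2,8], y∈[1,3] → 6·2 = 12.
|Patch 1∩Patch 2∩Patch 3| = 2.
|Patch 1 ∪ Patch 2 ∪ Patch 3| = 168 − 42 + 2 = 128.00.

128.00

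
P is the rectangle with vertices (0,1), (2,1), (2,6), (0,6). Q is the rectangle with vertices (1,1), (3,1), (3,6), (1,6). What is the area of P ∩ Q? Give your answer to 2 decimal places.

5.00

|P∩Q|: x∈[1,2], y∈[1,6] → 1·5 = 5.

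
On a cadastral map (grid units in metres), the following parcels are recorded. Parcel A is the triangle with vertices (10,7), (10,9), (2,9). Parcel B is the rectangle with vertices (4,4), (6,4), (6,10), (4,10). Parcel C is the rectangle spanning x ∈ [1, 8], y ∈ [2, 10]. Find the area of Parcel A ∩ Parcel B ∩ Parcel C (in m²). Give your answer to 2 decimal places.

The intersection is the polygon with vertices (6,8), (4,8.5), (4,9), (6,9).
By the shoelace formula its area is 1.50.

1.50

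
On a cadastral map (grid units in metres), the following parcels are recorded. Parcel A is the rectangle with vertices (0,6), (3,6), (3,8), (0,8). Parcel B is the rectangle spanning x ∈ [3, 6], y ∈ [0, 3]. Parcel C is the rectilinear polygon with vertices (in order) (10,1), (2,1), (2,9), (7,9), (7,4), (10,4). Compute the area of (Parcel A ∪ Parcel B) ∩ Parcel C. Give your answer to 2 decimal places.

|Parcel A ∪ Parcel B| = 15.
|(Parcel A ∪ Parcel B) ∩ Parcel C| = 8.00.

8.00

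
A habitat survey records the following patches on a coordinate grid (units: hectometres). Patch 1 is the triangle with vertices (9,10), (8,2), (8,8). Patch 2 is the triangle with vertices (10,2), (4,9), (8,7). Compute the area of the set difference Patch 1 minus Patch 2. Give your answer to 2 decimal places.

|Patch 1| = 3, |Patch 1∩Patch 2| = 0.8935.
|Patch 1 ∖ Patch 2| = |Patch 1| − |Patch 1∩Patch 2| = 3 − 0.8935 = 2.11.

2.11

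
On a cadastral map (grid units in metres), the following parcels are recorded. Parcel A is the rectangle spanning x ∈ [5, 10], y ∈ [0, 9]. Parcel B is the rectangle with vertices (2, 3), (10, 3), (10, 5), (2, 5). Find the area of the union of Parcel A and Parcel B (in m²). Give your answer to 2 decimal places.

By inclusion–exclusion:
Individual areas: |Parcel A| = 45, |Parcel B| = 16.
|Parcel A∩Parcel B|: x∈[5,10], y∈[3,5] → 5·2 = 10.
|Parcel A ∪ Parcel B| = 61 − 10 = 51.00.

51.00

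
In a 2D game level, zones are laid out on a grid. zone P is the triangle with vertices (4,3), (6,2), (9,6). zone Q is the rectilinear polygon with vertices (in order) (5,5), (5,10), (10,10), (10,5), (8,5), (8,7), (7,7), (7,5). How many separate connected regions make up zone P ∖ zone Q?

zone P ∖ zone Q is a single connected region.

1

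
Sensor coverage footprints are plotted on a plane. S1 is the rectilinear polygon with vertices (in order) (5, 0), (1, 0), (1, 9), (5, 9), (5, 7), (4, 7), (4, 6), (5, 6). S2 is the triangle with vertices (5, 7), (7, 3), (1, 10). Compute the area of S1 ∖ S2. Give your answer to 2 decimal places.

|S1| = 35, |S1∩S2| = 2.2024.
|S1 ∖ S2| = |S1| − |S1∩S2| = 35 − 2.2024 = 32.80.

32.80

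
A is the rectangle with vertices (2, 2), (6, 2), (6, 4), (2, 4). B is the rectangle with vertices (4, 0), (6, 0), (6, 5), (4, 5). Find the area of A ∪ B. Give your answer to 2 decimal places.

14.00

By inclusion–exclusion:
Individual areas: |A| = 8, |B| = 10.
|A∩B|: x∈[4,6], y∈[2,4] → 2·2 = 4.
|A ∪ B| = 18 − 4 = 14.00.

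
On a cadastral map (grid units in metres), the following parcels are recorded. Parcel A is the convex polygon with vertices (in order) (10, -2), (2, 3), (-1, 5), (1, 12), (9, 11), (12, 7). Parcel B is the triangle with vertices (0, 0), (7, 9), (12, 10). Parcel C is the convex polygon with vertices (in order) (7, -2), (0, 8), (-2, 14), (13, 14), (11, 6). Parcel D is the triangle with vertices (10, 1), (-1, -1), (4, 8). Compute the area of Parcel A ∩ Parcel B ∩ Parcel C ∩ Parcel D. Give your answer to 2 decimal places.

5.04

The intersection is the polygon with vertices (3.537,2.947), (2.947,3.789), (5.165,6.641), (6.333,5.278).
By the shoelace formula its area is 5.04.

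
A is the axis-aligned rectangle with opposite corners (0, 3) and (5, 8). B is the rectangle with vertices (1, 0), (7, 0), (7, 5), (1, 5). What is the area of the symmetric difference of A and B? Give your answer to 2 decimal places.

39.00

|A∩B|: x∈[1,5], y∈[3,5] → 4·2 = 8.
|A △ B| = |A| + |B| − 2·|A∩B| = 25 + 30 − 16 = 39.00.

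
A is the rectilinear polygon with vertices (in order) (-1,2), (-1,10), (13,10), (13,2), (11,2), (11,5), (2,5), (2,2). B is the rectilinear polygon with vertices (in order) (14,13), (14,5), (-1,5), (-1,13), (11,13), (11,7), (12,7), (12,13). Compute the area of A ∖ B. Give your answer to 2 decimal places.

18.00

|A| = 85, |A∩B| = 67.
|A ∖ B| = |A| − |A∩B| = 85 − 67 = 18.00.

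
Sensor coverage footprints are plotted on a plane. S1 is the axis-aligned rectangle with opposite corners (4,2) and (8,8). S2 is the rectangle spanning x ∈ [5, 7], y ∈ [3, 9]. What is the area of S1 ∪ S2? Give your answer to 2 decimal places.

26.00

By inclusion–exclusion:
Individual areas: |S1| = 24, |S2| = 12.
|S1∩S2|: x∈[5,7], y∈[3,8] → 2·5 = 10.
|S1 ∪ S2| = 36 − 10 = 26.00.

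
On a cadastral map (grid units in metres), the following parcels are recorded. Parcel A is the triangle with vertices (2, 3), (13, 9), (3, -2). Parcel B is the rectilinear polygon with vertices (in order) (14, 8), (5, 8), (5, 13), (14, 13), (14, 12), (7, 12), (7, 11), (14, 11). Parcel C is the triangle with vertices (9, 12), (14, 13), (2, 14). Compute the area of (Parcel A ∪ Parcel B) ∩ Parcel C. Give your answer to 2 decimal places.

The region (Parcel A ∪ Parcel B) ∩ Parcel C is the polygon with vertices (14,13), (9,12), (5.5,13).
By the shoelace formula its area is 4.25.

4.25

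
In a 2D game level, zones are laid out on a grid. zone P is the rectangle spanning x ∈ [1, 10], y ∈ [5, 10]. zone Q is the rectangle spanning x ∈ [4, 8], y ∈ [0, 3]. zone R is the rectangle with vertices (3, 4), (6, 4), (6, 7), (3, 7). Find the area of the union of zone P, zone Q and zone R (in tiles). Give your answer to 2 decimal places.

60.00

By inclusion–exclusion:
Individual areas: |zone P| = 45, |zone Q| = 12, |zone R| = 9.
|zone P∩zone Q| = 0 (no overlap).
|zone P∩zone R|: x∈[3,6], y∈[5,7] → 3·2 = 6.
|zone Q∩zone R| = 0 (no overlap).
|zone P∩zone Q∩zone R| = 0.
|zone P ∪ zone Q ∪ zone R| = 66 − 6 + 0 = 60.00.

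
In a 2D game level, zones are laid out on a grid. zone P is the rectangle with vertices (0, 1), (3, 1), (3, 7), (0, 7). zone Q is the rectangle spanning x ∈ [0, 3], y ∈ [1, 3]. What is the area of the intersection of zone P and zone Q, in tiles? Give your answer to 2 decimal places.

|zone P∩zone Q|: x∈[0,3], y∈[1,3] → 3·2 = 6.

6.00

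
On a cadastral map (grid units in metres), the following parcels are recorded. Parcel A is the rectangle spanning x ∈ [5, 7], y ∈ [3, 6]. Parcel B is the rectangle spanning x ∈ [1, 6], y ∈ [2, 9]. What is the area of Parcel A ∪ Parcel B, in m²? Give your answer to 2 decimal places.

38.00

By inclusion–exclusion:
Individual areas: |Parcel A| = 6, |Parcel B| = 35.
|Parcel A∩Parcel B|: x∈[5,6], y∈[3,6] → 1·3 = 3.
|Parcel A ∪ Parcel B| = 41 − 3 = 38.00.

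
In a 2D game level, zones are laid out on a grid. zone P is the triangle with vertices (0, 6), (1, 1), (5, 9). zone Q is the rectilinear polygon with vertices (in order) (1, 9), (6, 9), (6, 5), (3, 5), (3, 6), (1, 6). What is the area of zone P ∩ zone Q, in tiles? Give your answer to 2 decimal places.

The intersection is the polygon with vertices (3,5), (3,6), (1,6), (1,6.6), (5,9).
By the shoelace formula its area is 5.20.

5.20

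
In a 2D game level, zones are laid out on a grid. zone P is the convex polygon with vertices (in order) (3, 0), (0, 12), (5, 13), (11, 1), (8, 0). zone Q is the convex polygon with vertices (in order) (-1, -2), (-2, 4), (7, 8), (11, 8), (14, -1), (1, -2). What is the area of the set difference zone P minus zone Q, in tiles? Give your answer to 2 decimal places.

33.95

|zone P| = 85, |zone P∩zone Q| = 51.05.
|zone P ∖ zone Q| = |zone P| − |zone P∩zone Q| = 85 − 51.05 = 33.95.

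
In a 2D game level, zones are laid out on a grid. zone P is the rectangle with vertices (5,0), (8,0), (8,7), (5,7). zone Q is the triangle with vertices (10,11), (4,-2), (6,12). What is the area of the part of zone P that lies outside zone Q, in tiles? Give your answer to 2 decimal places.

|zone P| = 21, |zone P∩zone Q| = 10.4643.
|zone P ∖ zone Q| = |zone P| − |zone P∩zone Q| = 21 − 10.4643 = 10.54.

10.54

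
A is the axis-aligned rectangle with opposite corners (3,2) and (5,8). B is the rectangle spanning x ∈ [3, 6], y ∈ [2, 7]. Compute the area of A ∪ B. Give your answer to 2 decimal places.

17.00

By inclusion–exclusion:
Individual areas: |A| = 12, |B| = 15.
|A∩B|: x∈[3,5], y∈[2,7] → 2·5 = 10.
|A ∪ B| = 27 − 10 = 17.00.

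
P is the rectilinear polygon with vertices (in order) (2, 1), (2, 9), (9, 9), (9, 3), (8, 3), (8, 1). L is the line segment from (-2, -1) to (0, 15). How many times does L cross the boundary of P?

0

The segment lies entirely outside P and never meets its boundary.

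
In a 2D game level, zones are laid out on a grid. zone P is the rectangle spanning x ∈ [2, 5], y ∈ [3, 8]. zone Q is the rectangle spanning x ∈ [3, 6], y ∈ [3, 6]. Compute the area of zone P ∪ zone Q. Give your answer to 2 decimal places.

18.00

By inclusion–exclusion:
Individual areas: |zone P| = 15, |zone Q| = 9.
|zone P∩zone Q|: x∈[3,5], y∈[3,6] → 2·3 = 6.
|zone P ∪ zone Q| = 24 − 6 = 18.00.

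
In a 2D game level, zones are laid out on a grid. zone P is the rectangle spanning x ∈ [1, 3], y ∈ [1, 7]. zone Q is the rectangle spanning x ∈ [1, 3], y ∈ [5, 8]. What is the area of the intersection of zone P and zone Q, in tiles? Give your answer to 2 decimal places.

4.00

|zone P∩zone Q|: x∈[1,3], y∈[5,7] → 2·2 = 4.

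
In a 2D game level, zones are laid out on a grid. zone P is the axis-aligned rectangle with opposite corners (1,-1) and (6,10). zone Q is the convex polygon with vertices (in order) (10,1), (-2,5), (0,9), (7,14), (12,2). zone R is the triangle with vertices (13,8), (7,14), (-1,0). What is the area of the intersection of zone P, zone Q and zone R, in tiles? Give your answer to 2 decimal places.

The intersection is the polygon with vertices (6,4), (4.158,2.947), (1.24,3.92), (4.714,10), (6,10).
By the shoelace formula its area is 20.62.

20.62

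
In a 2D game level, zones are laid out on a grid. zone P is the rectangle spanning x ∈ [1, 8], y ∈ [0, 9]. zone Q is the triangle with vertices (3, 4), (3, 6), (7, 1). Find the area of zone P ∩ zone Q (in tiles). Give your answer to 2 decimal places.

The intersection is the polygon with vertices (3,6), (7,1), (3,4).
By the shoelace formula its area is 4.00.

4.00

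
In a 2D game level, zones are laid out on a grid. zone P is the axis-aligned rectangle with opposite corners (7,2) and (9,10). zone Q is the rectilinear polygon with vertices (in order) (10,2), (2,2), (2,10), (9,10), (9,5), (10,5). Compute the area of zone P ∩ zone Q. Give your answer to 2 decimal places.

16.00

The intersection is the polygon with vertices (9,2), (7,2), (7,10), (9,10), (9,5).
By the shoelace formula its area is 16.00.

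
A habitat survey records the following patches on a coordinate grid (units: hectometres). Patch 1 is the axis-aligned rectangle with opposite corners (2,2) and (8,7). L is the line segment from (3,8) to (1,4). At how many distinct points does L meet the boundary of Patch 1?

2

The segment meets the boundary at (2,6), (2.5,7).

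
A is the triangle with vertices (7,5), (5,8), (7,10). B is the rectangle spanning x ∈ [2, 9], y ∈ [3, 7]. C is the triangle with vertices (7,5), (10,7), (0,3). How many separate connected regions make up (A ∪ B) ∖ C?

(A ∪ B) ∖ C splits into 2 disjoint pieces (area 16.2667, area 11.7619).

2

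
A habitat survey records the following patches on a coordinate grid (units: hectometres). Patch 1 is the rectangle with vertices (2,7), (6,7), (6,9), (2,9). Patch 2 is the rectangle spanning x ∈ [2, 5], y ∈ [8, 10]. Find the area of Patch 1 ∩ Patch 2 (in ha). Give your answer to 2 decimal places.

|Patch 1∩Patch 2|: x∈[2,5], y∈[8,9] → 3·1 = 3.

3.00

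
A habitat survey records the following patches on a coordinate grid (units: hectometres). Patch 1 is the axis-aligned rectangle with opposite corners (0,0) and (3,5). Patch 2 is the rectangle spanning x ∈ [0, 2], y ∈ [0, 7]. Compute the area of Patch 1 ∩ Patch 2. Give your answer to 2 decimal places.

10.00

|Patch 1∩Patch 2|: x∈[0,2], y∈[0,5] → 2·5 = 10.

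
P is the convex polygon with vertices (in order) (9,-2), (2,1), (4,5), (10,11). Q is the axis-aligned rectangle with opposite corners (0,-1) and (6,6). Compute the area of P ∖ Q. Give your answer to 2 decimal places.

36.07

|P| = 53, |P∩Q| = 16.9286.
|P ∖ Q| = |P| − |P∩Q| = 53 − 16.9286 = 36.07.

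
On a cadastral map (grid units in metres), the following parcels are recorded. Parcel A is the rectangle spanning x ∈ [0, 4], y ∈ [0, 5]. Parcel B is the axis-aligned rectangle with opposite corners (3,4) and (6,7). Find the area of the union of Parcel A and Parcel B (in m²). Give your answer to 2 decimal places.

28.00

By inclusion–exclusion:
Individual areas: |Parcel A| = 20, |Parcel B| = 9.
|Parcel A∩Parcel B|: x∈[3,4], y∈[4,5] → 1·1 = 1.
|Parcel A ∪ Parcel B| = 29 − 1 = 28.00.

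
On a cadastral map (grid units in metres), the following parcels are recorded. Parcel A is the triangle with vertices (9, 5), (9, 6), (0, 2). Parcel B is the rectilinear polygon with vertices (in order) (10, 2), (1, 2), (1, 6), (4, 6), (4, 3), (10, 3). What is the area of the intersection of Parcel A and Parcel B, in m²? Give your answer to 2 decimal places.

The intersection is the polygon with vertices (4,3.778), (4,3.333), (1,2.333), (1,2.444).
By the shoelace formula its area is 0.83.

0.83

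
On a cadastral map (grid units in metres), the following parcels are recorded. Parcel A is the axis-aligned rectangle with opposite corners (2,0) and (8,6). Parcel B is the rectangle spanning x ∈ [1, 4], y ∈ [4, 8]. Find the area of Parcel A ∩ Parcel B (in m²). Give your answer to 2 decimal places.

4.00

|Parcel A∩Parcel B|: x∈[2,4], y∈[4,6] → 2·2 = 4.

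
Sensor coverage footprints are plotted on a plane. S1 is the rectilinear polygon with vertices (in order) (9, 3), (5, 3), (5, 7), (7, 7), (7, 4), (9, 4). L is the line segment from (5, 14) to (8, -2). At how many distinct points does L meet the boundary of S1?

The segment meets the boundary at (7.062,3), (6.312,7).

2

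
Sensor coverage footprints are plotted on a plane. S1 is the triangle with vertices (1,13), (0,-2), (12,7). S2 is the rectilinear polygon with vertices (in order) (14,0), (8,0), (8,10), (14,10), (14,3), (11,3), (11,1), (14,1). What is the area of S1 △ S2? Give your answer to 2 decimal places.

|S1| = 85.5, |S2| = 54, |S1∩S2| = 10.3636.
|S1 △ S2| = |S1| + |S2| − 2·|S1∩S2| = 85.5 + 54 − 20.7273 = 118.77.

118.77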